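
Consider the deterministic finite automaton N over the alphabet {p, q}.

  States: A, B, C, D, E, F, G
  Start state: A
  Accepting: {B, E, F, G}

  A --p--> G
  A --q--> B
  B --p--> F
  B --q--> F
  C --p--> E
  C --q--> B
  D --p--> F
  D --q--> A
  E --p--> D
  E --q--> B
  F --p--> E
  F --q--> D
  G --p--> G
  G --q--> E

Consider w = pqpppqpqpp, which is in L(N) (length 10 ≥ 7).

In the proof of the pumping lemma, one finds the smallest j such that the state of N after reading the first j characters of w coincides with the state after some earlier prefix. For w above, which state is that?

E

Run of N on w = p q p p p q p q p p:
  step 0: A  (start)
  step 1: G  (read p: A→G)
  step 2: E  (read q: G→E)
  step 3: D  (read p: E→D)
  step 4: F  (read p: D→F)
  step 5: E  (read p: F→E)   ← first repeat (E seen earlier)
  step 6: B  (read q: E→B)
  step 7: F  (read p: B→F)
  step 8: D  (read q: F→D)
  step 9: F  (read p: D→F)
  step 10: E  (read p: F→E)

The earliest repeat is at step j = 5: N is in E, which it already visited at step i = 2.
Since N has 7 states, any run of length ≥ 7 visits 7+1 states, so by pigeonhole some state repeats within the first 7 steps — that repeat gives the pumpable loop.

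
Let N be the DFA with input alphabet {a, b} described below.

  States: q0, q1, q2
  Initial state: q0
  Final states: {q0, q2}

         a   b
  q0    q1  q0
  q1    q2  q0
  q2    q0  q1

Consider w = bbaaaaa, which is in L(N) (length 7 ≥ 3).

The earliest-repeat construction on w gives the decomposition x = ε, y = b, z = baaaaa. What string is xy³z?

bbbbaaaaa

xy^3z = ε·b·b·b·baaaaa = bbbbaaaaa.
Reading y = b takes N from q0 back to q0, so after x·y·y·y the machine is still in q0, and z then leads to the accepting state q2. Hence bbbbaaaaa ∈ L(N).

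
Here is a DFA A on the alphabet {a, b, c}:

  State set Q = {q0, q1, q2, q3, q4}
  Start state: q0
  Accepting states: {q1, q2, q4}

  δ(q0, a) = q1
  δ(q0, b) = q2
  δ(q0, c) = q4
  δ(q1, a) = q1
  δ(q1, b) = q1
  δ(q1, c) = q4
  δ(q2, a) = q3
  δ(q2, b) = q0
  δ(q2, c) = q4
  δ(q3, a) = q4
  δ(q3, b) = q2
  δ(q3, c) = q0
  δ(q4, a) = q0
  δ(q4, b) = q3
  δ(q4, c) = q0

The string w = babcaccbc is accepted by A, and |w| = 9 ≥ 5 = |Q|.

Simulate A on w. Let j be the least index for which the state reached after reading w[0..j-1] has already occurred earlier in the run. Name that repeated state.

q2

State sequence: q0 -b-> q2 -a-> q3 -b-> q2 -c-> q4 -a-> q0 -c-> q4 -c-> q0 -b-> q2 -c-> q4
First repeat at step 3: q2 was already visited.

The earliest repeat is at step j = 3: A is in q2, which it already visited at step i = 1.
The DFA has 5 states, so the proof of the pumping lemma guarantees a repeated state among the first 5+1 visited; the segment between the two visits is the pumpable y.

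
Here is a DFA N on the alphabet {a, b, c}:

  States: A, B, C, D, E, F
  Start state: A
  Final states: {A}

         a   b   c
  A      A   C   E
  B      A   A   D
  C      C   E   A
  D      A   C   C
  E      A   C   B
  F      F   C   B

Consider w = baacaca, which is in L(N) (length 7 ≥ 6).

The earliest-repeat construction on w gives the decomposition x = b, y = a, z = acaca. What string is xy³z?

xy^3z = b·a·a·a·acaca = baaaacaca.
Reading y = a takes N from C back to C, so after x·y·y·y the machine is still in C, and z then leads to the accepting state A. Hence baaaacaca ∈ L(N).

baaaacaca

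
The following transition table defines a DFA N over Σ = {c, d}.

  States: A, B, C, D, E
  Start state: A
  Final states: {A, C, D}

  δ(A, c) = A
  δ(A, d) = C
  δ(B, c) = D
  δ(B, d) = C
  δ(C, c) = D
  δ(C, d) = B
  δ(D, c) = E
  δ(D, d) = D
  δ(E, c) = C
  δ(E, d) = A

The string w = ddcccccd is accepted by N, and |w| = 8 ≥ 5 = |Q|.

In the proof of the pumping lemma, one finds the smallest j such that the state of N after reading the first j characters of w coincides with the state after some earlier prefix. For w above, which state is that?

Run of N on w = d d c c c c c d:
  step 0: A  (start)
  step 1: C  (read d: A→C)
  step 2: B  (read d: C→B)
  step 3: D  (read c: B→D)
  step 4: E  (read c: D→E)
  step 5: C  (read c: E→C)   ← first repeat (C seen earlier)
  step 6: D  (read c: C→D)
  step 7: E  (read c: D→E)
  step 8: A  (read d: E→A)

The earliest repeat is at step j = 5: N is in C, which it already visited at step i = 1.
With |Q| = 5, pigeonhole forces a state repeat no later than step 5; the substring read between the first and second visits to that state can be pumped.

C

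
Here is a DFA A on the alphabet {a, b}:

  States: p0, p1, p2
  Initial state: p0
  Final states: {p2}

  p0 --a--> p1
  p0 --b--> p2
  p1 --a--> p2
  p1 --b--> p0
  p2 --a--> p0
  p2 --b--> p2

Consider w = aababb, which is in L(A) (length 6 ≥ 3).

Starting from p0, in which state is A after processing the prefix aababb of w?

State sequence: p0 -a-> p1 -a-> p2 -b-> p2 -a-> p0 -b-> p2 -b-> p2

After reading 6 characters, A is in state p2.
(This kind of state-tracing is the core of the pumping-lemma construction: with 3 states, pigeonhole forces a repeat within the first 3 steps.)

p2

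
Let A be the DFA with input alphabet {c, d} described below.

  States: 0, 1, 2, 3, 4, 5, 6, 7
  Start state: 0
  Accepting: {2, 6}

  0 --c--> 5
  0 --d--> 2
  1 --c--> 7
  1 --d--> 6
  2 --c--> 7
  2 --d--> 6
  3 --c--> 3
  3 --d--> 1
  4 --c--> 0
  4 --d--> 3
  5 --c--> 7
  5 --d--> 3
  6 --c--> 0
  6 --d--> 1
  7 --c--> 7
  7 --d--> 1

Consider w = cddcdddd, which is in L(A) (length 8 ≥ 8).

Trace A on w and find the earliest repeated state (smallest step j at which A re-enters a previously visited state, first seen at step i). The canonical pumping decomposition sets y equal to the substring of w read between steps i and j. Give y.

cd

State sequence: 0 -c-> 5 -d-> 3 -d-> 1 -c-> 7 -d-> 1 -d-> 6 -d-> 1 -d-> 6
First repeat at step 5: 1 was already visited.

So i = 3, j = 5, giving x = w[0:3] = cdd, y = w[3:5] = cd, z = w[5:8] = ddd.
Check: |xy| = 5 ≤ 8 and |y| = 2 ≥ 1. Reading y takes A from 1 back to 1, so every xyⁱz is accepted.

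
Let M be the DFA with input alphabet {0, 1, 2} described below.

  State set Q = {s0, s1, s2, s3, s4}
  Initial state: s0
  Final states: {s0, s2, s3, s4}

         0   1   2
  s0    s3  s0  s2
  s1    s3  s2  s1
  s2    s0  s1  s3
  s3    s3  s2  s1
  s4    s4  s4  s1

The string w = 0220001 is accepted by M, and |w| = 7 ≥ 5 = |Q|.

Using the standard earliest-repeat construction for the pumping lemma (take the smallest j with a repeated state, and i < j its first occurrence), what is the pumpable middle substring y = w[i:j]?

State sequence: s0 -0-> s3 -2-> s1 -2-> s1 -0-> s3 -0-> s3 -0-> s3 -1-> s2
First repeat at step 3: s1 was already visited.

So i = 2, j = 3, giving x = w[0:2] = 02, y = w[2:3] = 2, z = w[3:7] = 0001.
Check: |xy| = 3 ≤ 5 and |y| = 1 ≥ 1. Reading y takes M from s1 back to s1, so every xyⁱz is accepted.
The DFA has 5 states, so the proof of the pumping lemma guarantees a repeated state among the first 5+1 visited; the segment between the two visits is the pumpable y.

2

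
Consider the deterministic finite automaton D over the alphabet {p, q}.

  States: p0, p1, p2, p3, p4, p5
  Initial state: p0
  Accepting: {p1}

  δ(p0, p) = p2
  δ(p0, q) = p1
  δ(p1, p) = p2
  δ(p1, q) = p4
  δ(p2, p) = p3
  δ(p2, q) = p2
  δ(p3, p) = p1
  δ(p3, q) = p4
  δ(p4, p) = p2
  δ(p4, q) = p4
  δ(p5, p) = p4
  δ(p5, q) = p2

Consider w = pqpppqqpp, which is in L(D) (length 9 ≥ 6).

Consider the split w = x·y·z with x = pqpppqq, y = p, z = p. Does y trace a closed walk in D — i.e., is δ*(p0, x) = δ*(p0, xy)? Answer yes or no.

Run of D on the first 8 characters of w = p q p p p q q p:
  step 0: p0  (start)
  step 1: p2  (read p: p0→p2)
  step 2: p2  (read q: p2→p2)
  step 3: p3  (read p: p2→p3)
  step 4: p1  (read p: p3→p1)
  step 5: p2  (read p: p1→p2)
  step 6: p2  (read q: p2→p2)
  step 7: p2  (read q: p2→p2)
  step 8: p3  (read p: p2→p3)

After x (step 7): p2. After xy (step 8): p3.
They differ (p2 ≠ p3), so y is not a cycle from the state after x; this split is not the one the pumping-lemma construction produces, and pumping y need not keep the string in L(D).

no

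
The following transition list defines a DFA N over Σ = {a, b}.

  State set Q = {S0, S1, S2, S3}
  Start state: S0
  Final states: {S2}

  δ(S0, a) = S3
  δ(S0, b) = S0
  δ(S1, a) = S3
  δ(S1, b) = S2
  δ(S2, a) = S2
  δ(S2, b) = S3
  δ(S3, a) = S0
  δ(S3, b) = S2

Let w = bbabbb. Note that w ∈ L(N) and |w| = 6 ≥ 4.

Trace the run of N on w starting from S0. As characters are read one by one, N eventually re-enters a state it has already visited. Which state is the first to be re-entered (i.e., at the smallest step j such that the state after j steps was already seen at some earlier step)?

S0

Run of N on w = b b a b b b:
  step 0: S0  (start)
  step 1: S0  (read b: S0→S0)   ← first repeat (S0 seen earlier)
  step 2: S0  (read b: S0→S0)
  step 3: S3  (read a: S0→S3)
  step 4: S2  (read b: S3→S2)
  step 5: S3  (read b: S2→S3)
  step 6: S2  (read b: S3→S2)

The earliest repeat is at step j = 1: N is in S0, which it already visited at step i = 0.
Pumping length from the standard proof: p = 4 (the number of states). The repeated state found above gives |xy| = j ≤ 4 and |y| = j − i ≥ 1.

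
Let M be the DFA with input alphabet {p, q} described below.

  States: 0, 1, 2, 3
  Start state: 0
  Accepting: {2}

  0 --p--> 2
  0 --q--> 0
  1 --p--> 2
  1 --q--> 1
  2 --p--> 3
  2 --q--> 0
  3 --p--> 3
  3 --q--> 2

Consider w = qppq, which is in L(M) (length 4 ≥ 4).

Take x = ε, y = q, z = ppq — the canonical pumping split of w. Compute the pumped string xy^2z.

qqppq

xy^2z = ε·q·q·ppq = qqppq.
Reading y = q takes M from 0 back to 0, so after x·y·y the machine is still in 0, and z then leads to the accepting state 2. Hence qqppq ∈ L(M).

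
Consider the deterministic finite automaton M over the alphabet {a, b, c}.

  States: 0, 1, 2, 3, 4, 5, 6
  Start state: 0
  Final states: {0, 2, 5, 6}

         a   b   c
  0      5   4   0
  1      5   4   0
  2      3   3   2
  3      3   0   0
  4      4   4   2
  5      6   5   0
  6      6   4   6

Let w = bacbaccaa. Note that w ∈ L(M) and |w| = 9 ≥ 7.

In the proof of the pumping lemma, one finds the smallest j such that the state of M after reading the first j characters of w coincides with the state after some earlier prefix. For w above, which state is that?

4

Run of M on w = b a c b a c c a a:
  step 0: 0  (start)
  step 1: 4  (read b: 0→4)
  step 2: 4  (read a: 4→4)   ← first repeat (4 seen earlier)
  step 3: 2  (read c: 4→2)
  step 4: 3  (read b: 2→3)
  step 5: 3  (read a: 3→3)
  step 6: 0  (read c: 3→0)
  step 7: 0  (read c: 0→0)
  step 8: 5  (read a: 0→5)
  step 9: 6  (read a: 5→6)

The earliest repeat is at step j = 2: M is in 4, which it already visited at step i = 1.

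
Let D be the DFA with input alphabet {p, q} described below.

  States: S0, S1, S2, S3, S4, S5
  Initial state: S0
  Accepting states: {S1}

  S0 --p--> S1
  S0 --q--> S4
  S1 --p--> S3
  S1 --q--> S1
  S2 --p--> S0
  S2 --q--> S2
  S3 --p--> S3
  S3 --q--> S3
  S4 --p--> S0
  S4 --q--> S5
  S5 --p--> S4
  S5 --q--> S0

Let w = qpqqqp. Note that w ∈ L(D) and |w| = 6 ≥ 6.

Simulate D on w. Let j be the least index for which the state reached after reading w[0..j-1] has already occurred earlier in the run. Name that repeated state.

Run of D on w = q p q q q p:
  step 0: S0  (start)
  step 1: S4  (read q: S0→S4)
  step 2: S0  (read p: S4→S0)   ← first repeat (S0 seen earlier)
  step 3: S4  (read q: S0→S4)
  step 4: S5  (read q: S4→S5)
  step 5: S0  (read q: S5→S0)
  step 6: S1  (read p: S0→S1)

The earliest repeat is at step j = 2: D is in S0, which it already visited at step i = 0.
Since D has 6 states, any run of length ≥ 6 visits 6+1 states, so by pigeonhole some state repeats within the first 6 steps — that repeat gives the pumpable loop.

S0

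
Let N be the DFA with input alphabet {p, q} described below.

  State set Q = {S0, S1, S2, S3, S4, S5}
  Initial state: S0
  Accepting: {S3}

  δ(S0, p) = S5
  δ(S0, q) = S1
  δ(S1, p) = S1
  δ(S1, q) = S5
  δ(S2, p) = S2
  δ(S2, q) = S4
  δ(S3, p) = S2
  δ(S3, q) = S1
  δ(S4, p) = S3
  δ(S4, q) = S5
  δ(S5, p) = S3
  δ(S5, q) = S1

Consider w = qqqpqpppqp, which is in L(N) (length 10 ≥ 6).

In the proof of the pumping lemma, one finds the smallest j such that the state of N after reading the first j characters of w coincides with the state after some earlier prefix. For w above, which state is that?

State sequence: S0 -q-> S1 -q-> S5 -q-> S1 -p-> S1 -q-> S5 -p-> S3 -p-> S2 -p-> S2 -q-> S4 -p-> S3
First repeat at step 3: S1 was already visited.

The earliest repeat is at step j = 3: N is in S1, which it already visited at step i = 1.
Pumping length from the standard proof: p = 6 (the number of states). The repeated state found above gives |xy| = j ≤ 6 and |y| = j − i ≥ 1.

S1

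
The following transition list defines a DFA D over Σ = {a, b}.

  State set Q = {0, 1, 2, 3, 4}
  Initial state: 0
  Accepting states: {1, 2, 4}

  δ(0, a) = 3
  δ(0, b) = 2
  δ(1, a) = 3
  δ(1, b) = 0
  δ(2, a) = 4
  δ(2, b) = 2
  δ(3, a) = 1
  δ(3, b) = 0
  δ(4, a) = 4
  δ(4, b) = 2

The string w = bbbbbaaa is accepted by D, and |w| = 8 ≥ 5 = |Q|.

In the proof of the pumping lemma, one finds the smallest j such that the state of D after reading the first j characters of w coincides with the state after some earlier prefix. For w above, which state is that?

Run of D on w = b b b b b a a a:
  step 0: 0  (start)
  step 1: 2  (read b: 0→2)
  step 2: 2  (read b: 2→2)   ← first repeat (2 seen earlier)
  step 3: 2  (read b: 2→2)
  step 4: 2  (read b: 2→2)
  step 5: 2  (read b: 2→2)
  step 6: 4  (read a: 2→4)
  step 7: 4  (read a: 4→4)
  step 8: 4  (read a: 4→4)

The earliest repeat is at step j = 2: D is in 2, which it already visited at step i = 1.
Pumping length from the standard proof: p = 5 (the number of states). The repeated state found above gives |xy| = j ≤ 5 and |y| = j − i ≥ 1.

2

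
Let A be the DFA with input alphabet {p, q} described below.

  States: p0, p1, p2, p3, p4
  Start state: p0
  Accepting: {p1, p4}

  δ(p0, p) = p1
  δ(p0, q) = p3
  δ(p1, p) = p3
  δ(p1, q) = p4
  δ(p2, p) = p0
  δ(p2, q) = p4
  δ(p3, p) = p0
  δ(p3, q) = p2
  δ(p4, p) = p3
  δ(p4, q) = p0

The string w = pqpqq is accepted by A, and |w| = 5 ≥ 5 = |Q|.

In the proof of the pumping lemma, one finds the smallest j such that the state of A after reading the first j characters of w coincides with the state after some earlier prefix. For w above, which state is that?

State sequence: p0 -p-> p1 -q-> p4 -p-> p3 -q-> p2 -q-> p4
First repeat at step 5: p4 was already visited.

The earliest repeat is at step j = 5: A is in p4, which it already visited at step i = 2.
With |Q| = 5, pigeonhole forces a state repeat no later than step 5; the substring read between the first and second visits to that state can be pumped.

p4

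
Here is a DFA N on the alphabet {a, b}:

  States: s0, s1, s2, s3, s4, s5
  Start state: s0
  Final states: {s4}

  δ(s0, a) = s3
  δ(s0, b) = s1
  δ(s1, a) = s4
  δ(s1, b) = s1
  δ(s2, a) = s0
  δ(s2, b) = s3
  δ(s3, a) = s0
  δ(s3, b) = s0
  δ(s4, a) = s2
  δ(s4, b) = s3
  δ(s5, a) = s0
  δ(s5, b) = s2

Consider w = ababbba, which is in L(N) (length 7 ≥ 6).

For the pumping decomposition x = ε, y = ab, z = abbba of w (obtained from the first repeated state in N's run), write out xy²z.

abababbba

xy^2z = ε·ab·ab·abbba = abababbba.
Reading y = ab takes N from s0 back to s0, so after x·y·y the machine is still in s0, and z then leads to the accepting state s4. Hence abababbba ∈ L(N).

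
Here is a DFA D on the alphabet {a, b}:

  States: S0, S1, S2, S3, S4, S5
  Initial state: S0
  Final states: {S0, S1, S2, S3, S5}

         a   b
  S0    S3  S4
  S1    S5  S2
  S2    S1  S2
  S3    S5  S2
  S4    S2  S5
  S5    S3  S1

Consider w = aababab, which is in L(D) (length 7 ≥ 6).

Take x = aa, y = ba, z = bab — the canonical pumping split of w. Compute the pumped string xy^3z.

xy^3z = aa·ba·ba·ba·bab = aababababab.
Reading y = ba takes D from S5 back to S5, so after x·y·y·y the machine is still in S5, and z then leads to the accepting state S1. Hence aababababab ∈ L(D).

aababababab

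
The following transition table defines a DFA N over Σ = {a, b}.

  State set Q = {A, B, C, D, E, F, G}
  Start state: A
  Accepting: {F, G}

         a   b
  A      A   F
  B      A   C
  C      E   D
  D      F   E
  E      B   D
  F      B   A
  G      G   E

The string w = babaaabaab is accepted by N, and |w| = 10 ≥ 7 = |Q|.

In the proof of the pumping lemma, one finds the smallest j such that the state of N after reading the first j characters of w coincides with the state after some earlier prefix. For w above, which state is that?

B

State sequence: A -b-> F -a-> B -b-> C -a-> E -a-> B -a-> A -b-> F -a-> B -a-> A -b-> F
First repeat at step 5: B was already visited.

The earliest repeat is at step j = 5: N is in B, which it already visited at step i = 2.
With |Q| = 7, pigeonhole forces a state repeat no later than step 7; the substring read between the first and second visits to that state can be pumped.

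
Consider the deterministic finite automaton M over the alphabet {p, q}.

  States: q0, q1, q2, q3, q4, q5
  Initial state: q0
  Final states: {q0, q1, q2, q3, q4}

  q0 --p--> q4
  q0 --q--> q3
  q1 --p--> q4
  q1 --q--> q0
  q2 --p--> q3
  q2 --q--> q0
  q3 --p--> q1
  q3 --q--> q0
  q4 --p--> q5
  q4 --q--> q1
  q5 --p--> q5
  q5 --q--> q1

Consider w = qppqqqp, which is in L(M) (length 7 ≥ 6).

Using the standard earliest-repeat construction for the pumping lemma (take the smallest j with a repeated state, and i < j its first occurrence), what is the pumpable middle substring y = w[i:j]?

Run of M on w = q p p q q q p:
  step 0: q0  (start)
  step 1: q3  (read q: q0→q3)
  step 2: q1  (read p: q3→q1)
  step 3: q4  (read p: q1→q4)
  step 4: q1  (read q: q4→q1)   ← first repeat (q1 seen earlier)
  step 5: q0  (read q: q1→q0)
  step 6: q3  (read q: q0→q3)
  step 7: q1  (read p: q3→q1)

So i = 2, j = 4, giving x = w[0:2] = qp, y = w[2:4] = pq, z = w[4:7] = qqp.
Check: |xy| = 4 ≤ 6 and |y| = 2 ≥ 1. Reading y takes M from q1 back to q1, so every xyⁱz is accepted.

pq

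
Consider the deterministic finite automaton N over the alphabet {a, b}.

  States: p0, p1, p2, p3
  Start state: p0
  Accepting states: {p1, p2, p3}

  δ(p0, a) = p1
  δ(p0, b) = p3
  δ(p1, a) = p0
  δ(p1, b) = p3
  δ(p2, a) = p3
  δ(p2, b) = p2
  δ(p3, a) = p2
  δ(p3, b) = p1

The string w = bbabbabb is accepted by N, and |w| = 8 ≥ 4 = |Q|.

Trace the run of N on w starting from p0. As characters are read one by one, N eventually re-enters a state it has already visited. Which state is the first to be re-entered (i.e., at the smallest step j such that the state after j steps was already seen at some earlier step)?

p0

State sequence: p0 -b-> p3 -b-> p1 -a-> p0 -b-> p3 -b-> p1 -a-> p0 -b-> p3 -b-> p1
First repeat at step 3: p0 was already visited.

The earliest repeat is at step j = 3: N is in p0, which it already visited at step i = 0.
Pumping length from the standard proof: p = 4 (the number of states). The repeated state found above gives |xy| = j ≤ 4 and |y| = j − i ≥ 1.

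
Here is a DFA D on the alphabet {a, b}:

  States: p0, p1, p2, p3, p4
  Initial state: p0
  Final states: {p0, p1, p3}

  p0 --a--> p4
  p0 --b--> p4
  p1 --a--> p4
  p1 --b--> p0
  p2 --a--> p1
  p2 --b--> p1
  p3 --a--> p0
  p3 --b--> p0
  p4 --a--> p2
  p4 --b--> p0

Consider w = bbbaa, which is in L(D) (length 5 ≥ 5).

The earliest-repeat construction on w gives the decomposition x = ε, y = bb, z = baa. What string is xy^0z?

xy⁰z = xz = ε·baa = baa.
Reading y = bb takes D from p0 back to p0, so after x the machine is still in p0, and z then leads to the accepting state p1. Hence baa ∈ L(D).

baa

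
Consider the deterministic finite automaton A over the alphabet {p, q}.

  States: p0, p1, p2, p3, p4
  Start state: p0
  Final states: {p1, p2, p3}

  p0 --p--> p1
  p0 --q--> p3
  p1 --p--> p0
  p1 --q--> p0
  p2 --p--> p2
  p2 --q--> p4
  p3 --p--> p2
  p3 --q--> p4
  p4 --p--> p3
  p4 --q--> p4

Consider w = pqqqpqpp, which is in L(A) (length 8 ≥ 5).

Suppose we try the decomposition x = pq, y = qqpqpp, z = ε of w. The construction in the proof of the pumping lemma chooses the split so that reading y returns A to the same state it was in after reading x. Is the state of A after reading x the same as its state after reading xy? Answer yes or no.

no

Run of A on the first 8 characters of w = p q q q p q p p:
  step 0: p0  (start)
  step 1: p1  (read p: p0→p1)
  step 2: p0  (read q: p1→p0)
  step 3: p3  (read q: p0→p3)
  step 4: p4  (read q: p3→p4)
  step 5: p3  (read p: p4→p3)
  step 6: p4  (read q: p3→p4)
  step 7: p3  (read p: p4→p3)
  step 8: p2  (read p: p3→p2)

After x (step 2): p0. After xy (step 8): p2.
They differ (p0 ≠ p2), so y is not a cycle from the state after x; this split is not the one the pumping-lemma construction produces, and pumping y need not keep the string in L(A).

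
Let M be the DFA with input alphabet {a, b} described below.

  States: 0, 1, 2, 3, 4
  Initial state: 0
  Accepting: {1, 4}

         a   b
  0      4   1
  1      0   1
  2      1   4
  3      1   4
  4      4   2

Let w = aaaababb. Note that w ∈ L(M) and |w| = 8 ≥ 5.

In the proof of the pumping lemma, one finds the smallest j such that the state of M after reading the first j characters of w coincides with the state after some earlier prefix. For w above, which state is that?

State sequence: 0 -a-> 4 -a-> 4 -a-> 4 -a-> 4 -b-> 2 -a-> 1 -b-> 1 -b-> 1
First repeat at step 2: 4 was already visited.

The earliest repeat is at step j = 2: M is in 4, which it already visited at step i = 1.
Since M has 5 states, any run of length ≥ 5 visits 5+1 states, so by pigeonhole some state repeats within the first 5 steps — that repeat gives the pumpable loop.

4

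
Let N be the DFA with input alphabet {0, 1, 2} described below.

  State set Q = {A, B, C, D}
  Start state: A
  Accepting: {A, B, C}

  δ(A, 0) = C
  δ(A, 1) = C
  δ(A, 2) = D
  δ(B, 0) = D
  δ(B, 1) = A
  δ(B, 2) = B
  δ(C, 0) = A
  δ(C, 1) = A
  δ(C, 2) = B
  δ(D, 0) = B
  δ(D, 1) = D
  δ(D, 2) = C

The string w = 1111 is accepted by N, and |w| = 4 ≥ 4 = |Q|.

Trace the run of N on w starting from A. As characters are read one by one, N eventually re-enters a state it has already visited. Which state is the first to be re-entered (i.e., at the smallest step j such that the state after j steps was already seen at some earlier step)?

State sequence: A -1-> C -1-> A -1-> C -1-> A
First repeat at step 2: A was already visited.

The earliest repeat is at step j = 2: N is in A, which it already visited at step i = 0.
With |Q| = 4, pigeonhole forces a state repeat no later than step 4; the substring read between the first and second visits to that state can be pumped.

A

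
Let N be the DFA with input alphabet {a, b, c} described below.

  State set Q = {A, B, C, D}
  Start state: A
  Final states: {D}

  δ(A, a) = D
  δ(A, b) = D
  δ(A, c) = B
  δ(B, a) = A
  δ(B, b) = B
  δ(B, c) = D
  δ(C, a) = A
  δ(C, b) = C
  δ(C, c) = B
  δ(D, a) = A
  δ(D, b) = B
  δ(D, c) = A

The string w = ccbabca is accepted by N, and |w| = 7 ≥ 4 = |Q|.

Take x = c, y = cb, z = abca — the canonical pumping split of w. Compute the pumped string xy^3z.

ccbcbcbabca

xy^3z = c·cb·cb·cb·abca = ccbcbcbabca.
Reading y = cb takes N from B back to B, so after x·y·y·y the machine is still in B, and z then leads to the accepting state D. Hence ccbcbcbabca ∈ L(N).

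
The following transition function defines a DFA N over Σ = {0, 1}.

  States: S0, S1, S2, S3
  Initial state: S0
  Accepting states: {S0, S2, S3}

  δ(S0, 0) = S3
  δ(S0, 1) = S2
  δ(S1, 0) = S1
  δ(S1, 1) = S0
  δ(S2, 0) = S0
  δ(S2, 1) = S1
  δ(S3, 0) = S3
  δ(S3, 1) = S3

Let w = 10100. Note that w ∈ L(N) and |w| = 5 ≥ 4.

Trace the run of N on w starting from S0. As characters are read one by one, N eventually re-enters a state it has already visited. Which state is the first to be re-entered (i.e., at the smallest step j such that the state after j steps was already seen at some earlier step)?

S0

Run of N on w = 1 0 1 0 0:
  step 0: S0  (start)
  step 1: S2  (read 1: S0→S2)
  step 2: S0  (read 0: S2→S0)   ← first repeat (S0 seen earlier)
  step 3: S2  (read 1: S0→S2)
  step 4: S0  (read 0: S2→S0)
  step 5: S3  (read 0: S0→S3)

The earliest repeat is at step j = 2: N is in S0, which it already visited at step i = 0.
With |Q| = 4, pigeonhole forces a state repeat no later than step 4; the substring read between the first and second visits to that state can be pumped.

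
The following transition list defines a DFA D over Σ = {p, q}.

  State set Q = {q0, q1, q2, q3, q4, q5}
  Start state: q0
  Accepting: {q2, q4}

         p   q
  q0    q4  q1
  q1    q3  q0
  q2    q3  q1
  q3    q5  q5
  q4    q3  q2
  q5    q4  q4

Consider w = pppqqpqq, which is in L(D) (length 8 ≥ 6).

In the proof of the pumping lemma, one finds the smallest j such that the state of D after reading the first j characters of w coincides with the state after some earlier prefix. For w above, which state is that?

Run of D on w = p p p q q p q q:
  step 0: q0  (start)
  step 1: q4  (read p: q0→q4)
  step 2: q3  (read p: q4→q3)
  step 3: q5  (read p: q3→q5)
  step 4: q4  (read q: q5→q4)   ← first repeat (q4 seen earlier)
  step 5: q2  (read q: q4→q2)
  step 6: q3  (read p: q2→q3)
  step 7: q5  (read q: q3→q5)
  step 8: q4  (read q: q5→q4)

The earliest repeat is at step j = 4: D is in q4, which it already visited at step i = 1.

q4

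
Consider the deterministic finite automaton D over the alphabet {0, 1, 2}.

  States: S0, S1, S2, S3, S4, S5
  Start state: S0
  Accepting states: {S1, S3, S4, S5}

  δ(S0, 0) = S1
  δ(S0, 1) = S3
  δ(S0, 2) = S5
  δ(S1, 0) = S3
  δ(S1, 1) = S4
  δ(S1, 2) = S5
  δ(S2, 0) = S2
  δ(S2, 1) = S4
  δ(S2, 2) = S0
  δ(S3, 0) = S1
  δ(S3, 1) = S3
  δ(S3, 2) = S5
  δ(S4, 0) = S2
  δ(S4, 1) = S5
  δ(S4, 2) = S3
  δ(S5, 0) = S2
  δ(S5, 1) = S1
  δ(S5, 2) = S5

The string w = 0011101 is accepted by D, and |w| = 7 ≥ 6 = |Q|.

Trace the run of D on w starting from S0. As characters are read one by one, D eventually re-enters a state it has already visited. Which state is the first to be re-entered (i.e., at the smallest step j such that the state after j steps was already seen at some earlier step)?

S3

State sequence: S0 -0-> S1 -0-> S3 -1-> S3 -1-> S3 -1-> S3 -0-> S1 -1-> S4
First repeat at step 3: S3 was already visited.

The earliest repeat is at step j = 3: D is in S3, which it already visited at step i = 2.
Since D has 6 states, any run of length ≥ 6 visits 6+1 states, so by pigeonhole some state repeats within the first 6 steps — that repeat gives the pumpable loop.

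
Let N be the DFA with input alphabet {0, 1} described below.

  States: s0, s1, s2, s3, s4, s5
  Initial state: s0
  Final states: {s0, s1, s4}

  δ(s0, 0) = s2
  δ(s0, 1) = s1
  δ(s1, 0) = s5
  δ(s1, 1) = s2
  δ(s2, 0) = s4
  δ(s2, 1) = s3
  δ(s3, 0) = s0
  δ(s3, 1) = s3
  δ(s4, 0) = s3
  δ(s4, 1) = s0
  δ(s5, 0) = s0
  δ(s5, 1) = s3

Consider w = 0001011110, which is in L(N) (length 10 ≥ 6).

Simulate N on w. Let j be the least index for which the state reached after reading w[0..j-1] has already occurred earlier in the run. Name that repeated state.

State sequence: s0 -0-> s2 -0-> s4 -0-> s3 -1-> s3 -0-> s0 -1-> s1 -1-> s2 -1-> s3 -1-> s3 -0-> s0
First repeat at step 4: s3 was already visited.

The earliest repeat is at step j = 4: N is in s3, which it already visited at step i = 3.
The DFA has 6 states, so the proof of the pumping lemma guarantees a repeated state among the first 6+1 visited; the segment between the two visits is the pumpable y.

s3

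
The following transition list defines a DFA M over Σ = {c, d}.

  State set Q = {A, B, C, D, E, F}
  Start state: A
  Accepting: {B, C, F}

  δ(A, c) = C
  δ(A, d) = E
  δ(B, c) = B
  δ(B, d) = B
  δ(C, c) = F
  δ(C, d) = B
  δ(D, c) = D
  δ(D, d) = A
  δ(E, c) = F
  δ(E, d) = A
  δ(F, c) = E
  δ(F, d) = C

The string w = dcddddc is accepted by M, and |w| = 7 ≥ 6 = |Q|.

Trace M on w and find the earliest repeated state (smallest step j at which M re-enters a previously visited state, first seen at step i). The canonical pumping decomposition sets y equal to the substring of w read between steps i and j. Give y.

State sequence: A -d-> E -c-> F -d-> C -d-> B -d-> B -d-> B -c-> B
First repeat at step 5: B was already visited.

So i = 4, j = 5, giving x = w[0:4] = dcdd, y = w[4:5] = d, z = w[5:7] = dc.
Check: |xy| = 5 ≤ 6 and |y| = 1 ≥ 1. Reading y takes M from B back to B, so every xyⁱz is accepted.

d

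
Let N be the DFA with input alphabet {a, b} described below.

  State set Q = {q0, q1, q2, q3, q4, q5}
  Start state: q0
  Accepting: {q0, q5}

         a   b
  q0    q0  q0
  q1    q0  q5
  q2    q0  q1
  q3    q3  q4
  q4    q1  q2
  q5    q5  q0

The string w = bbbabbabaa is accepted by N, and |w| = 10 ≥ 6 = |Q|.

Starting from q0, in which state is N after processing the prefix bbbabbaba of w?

q0

Run of N on the first 9 characters of w = b b b a b b a b a:
  step 0: q0  (start)
  step 1: q0  (read b: q0→q0)
  step 2: q0  (read b: q0→q0)
  step 3: q0  (read b: q0→q0)
  step 4: q0  (read a: q0→q0)
  step 5: q0  (read b: q0→q0)
  step 6: q0  (read b: q0→q0)
  step 7: q0  (read a: q0→q0)
  step 8: q0  (read b: q0→q0)
  step 9: q0  (read a: q0→q0)

After reading 9 characters, N is in state q0.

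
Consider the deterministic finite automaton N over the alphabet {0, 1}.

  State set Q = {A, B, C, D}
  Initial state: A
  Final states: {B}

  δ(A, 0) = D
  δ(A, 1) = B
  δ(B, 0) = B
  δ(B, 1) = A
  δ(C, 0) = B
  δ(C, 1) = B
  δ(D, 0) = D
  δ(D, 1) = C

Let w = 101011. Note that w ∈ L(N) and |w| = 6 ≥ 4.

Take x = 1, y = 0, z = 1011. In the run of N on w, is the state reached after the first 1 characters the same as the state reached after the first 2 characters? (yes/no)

State sequence: A -1-> B -0-> B

After x (step 1): B. After xy (step 2): B.
They match, so y = 0 drives N around a cycle from B back to itself; pumping y any number of times keeps N in B before reading z, and xyⁱz ∈ L(N) for every i ≥ 0.

yes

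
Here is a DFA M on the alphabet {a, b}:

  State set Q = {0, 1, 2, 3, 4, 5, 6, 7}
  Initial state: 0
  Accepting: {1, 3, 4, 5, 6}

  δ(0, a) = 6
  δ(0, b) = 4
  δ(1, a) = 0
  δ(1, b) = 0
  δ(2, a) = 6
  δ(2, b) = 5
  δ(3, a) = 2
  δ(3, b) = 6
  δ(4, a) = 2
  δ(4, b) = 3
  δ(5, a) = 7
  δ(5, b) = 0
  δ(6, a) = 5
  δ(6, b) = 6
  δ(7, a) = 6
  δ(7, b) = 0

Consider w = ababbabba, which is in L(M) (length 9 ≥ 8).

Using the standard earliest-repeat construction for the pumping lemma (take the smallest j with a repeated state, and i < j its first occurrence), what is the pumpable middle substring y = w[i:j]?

b

State sequence: 0 -a-> 6 -b-> 6 -a-> 5 -b-> 0 -b-> 4 -a-> 2 -b-> 5 -b-> 0 -a-> 6
First repeat at step 2: 6 was already visited.

So i = 1, j = 2, giving x = w[0:1] = a, y = w[1:2] = b, z = w[2:9] = abbabba.
Check: |xy| = 2 ≤ 8 and |y| = 1 ≥ 1. Reading y takes M from 6 back to 6, so every xyⁱz is accepted.
The DFA has 8 states, so the proof of the pumping lemma guarantees a repeated state among the first 8+1 visited; the segment between the two visits is the pumpable y.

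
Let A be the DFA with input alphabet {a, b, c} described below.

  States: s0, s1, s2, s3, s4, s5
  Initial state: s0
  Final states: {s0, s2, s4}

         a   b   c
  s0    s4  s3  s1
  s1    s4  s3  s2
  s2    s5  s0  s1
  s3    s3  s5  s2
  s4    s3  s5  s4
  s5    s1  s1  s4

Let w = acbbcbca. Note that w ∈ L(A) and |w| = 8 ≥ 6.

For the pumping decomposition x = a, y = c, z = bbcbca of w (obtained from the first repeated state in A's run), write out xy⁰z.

abbcbca

xy⁰z = xz = a·bbcbca = abbcbca.
Reading y = c takes A from s4 back to s4, so after x the machine is still in s4, and z then leads to the accepting state s4. Hence abbcbca ∈ L(A).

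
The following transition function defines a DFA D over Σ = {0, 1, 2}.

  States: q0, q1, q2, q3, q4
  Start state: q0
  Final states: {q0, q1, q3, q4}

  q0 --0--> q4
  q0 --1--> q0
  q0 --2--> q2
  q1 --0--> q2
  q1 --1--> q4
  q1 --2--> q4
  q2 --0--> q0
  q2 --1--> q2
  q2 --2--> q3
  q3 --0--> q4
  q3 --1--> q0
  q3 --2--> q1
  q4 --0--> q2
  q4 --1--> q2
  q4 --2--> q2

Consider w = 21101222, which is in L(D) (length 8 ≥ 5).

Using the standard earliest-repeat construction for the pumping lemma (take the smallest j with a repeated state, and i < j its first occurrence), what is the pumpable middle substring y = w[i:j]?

State sequence: q0 -2-> q2 -1-> q2 -1-> q2 -0-> q0 -1-> q0 -2-> q2 -2-> q3 -2-> q1
First repeat at step 2: q2 was already visited.

So i = 1, j = 2, giving x = w[0:1] = 2, y = w[1:2] = 1, z = w[2:8] = 101222.
Check: |xy| = 2 ≤ 5 and |y| = 1 ≥ 1. Reading y takes D from q2 back to q2, so every xyⁱz is accepted.

1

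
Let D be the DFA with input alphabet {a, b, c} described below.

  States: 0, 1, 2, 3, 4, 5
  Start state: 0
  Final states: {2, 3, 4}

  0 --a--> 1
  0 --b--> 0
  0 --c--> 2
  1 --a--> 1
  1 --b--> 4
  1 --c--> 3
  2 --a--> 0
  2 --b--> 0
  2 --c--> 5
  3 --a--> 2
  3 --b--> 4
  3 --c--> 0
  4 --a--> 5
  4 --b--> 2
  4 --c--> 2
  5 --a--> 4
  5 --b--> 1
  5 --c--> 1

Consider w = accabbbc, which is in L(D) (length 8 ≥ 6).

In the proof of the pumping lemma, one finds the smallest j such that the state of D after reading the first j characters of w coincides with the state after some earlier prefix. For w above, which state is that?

0

State sequence: 0 -a-> 1 -c-> 3 -c-> 0 -a-> 1 -b-> 4 -b-> 2 -b-> 0 -c-> 2
First repeat at step 3: 0 was already visited.

The earliest repeat is at step j = 3: D is in 0, which it already visited at step i = 0.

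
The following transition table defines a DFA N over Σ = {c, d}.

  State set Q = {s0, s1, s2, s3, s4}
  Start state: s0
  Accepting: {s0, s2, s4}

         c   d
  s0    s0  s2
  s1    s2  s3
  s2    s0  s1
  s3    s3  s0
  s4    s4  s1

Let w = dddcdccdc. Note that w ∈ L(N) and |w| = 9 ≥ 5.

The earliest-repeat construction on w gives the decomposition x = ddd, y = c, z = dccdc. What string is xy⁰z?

xy⁰z = xz = ddd·dccdc = ddddccdc.
Reading y = c takes N from s3 back to s3, so after x the machine is still in s3, and z then leads to the accepting state s0. Hence ddddccdc ∈ L(N).

ddddccdc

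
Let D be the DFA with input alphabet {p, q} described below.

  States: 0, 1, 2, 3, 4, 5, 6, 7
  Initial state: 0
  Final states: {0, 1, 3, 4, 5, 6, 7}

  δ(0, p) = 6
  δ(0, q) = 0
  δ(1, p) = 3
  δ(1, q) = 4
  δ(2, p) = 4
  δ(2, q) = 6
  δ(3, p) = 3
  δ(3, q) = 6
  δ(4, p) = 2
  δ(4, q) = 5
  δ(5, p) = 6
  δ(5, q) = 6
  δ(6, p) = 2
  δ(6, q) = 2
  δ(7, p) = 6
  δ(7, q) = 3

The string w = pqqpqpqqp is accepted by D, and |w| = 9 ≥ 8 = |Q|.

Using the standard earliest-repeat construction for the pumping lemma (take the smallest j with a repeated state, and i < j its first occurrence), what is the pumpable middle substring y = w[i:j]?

qq

State sequence: 0 -p-> 6 -q-> 2 -q-> 6 -p-> 2 -q-> 6 -p-> 2 -q-> 6 -q-> 2 -p-> 4
First repeat at step 3: 6 was already visited.

So i = 1, j = 3, giving x = w[0:1] = p, y = w[1:3] = qq, z = w[3:9] = pqpqqp.
Check: |xy| = 3 ≤ 8 and |y| = 2 ≥ 1. Reading y takes D from 6 back to 6, so every xyⁱz is accepted.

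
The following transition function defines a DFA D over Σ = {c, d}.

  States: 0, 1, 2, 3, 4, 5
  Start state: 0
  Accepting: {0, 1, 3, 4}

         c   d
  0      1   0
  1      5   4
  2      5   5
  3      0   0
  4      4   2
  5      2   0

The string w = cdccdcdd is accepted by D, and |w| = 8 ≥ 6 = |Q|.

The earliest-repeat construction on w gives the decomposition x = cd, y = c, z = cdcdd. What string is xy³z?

xy^3z = cd·c·c·c·cdcdd = cdccccdcdd.
Reading y = c takes D from 4 back to 4, so after x·y·y·y the machine is still in 4, and z then leads to the accepting state 0. Hence cdccccdcdd ∈ L(D).

cdccccdcdd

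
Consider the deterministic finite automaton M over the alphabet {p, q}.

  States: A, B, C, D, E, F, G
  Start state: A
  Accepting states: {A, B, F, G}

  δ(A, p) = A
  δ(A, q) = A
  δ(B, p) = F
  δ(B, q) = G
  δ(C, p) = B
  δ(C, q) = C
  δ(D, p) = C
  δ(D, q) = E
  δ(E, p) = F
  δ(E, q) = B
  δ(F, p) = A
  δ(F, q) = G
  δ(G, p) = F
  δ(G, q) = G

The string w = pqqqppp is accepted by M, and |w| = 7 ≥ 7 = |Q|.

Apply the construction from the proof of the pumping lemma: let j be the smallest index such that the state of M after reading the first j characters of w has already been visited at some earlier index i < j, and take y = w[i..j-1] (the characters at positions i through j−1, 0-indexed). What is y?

p

Run of M on w = p q q q p p p:
  step 0: A  (start)
  step 1: A  (read p: A→A)   ← first repeat (A seen earlier)
  step 2: A  (read q: A→A)
  step 3: A  (read q: A→A)
  step 4: A  (read q: A→A)
  step 5: A  (read p: A→A)
  step 6: A  (read p: A→A)
  step 7: A  (read p: A→A)

So i = 0, j = 1, giving x = w[0:0] = ε, y = w[0:1] = p, z = w[1:7] = qqqppp.
Check: |xy| = 1 ≤ 7 and |y| = 1 ≥ 1. Reading y takes M from A back to A, so every xyⁱz is accepted.
Pumping length from the standard proof: p = 7 (the number of states). The repeated state found above gives |xy| = j ≤ 7 and |y| = j − i ≥ 1.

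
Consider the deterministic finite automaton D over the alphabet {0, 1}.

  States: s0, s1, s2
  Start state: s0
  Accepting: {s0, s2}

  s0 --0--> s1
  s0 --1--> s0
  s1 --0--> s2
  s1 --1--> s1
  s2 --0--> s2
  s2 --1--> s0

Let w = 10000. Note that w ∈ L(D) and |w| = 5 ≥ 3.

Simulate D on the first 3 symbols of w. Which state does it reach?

State sequence: s0 -1-> s0 -0-> s1 -0-> s2

After reading 3 characters, D is in state s2.

s2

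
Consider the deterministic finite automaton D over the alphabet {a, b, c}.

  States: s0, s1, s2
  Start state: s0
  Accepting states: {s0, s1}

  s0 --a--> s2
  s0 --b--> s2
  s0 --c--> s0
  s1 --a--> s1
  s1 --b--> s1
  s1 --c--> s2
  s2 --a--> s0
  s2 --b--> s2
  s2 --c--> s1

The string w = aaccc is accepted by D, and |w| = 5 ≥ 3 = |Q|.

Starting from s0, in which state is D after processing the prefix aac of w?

Run of D on the first 3 characters of w = a a c:
  step 0: s0  (start)
  step 1: s2  (read a: s0→s2)
  step 2: s0  (read a: s2→s0)
  step 3: s0  (read c: s0→s0)

After reading 3 characters, D is in state s0.
(This kind of state-tracing is the core of the pumping-lemma construction: with 3 states, pigeonhole forces a repeat within the first 3 steps.)

s0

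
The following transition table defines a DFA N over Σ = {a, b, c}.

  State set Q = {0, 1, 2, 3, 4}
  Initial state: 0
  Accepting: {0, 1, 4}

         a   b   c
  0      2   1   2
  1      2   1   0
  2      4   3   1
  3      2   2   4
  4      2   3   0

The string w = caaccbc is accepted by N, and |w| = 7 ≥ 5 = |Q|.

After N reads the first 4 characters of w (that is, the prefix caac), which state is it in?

Run of N on the first 4 characters of w = c a a c:
  step 0: 0  (start)
  step 1: 2  (read c: 0→2)
  step 2: 4  (read a: 2→4)
  step 3: 2  (read a: 4→2)
  step 4: 1  (read c: 2→1)

After reading 4 characters, N is in state 1.

1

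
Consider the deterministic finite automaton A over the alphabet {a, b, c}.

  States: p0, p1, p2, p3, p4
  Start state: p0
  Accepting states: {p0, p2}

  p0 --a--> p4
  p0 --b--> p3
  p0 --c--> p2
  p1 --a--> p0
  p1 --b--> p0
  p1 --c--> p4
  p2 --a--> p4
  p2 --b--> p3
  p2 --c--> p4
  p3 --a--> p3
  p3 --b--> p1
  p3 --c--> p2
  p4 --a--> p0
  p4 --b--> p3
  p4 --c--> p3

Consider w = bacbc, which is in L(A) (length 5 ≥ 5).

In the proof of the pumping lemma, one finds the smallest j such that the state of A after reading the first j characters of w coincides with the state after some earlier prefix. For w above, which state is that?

p3

Run of A on w = b a c b c:
  step 0: p0  (start)
  step 1: p3  (read b: p0→p3)
  step 2: p3  (read a: p3→p3)   ← first repeat (p3 seen earlier)
  step 3: p2  (read c: p3→p2)
  step 4: p3  (read b: p2→p3)
  step 5: p2  (read c: p3→p2)

The earliest repeat is at step j = 2: A is in p3, which it already visited at step i = 1.
The DFA has 5 states, so the proof of the pumping lemma guarantees a repeated state among the first 5+1 visited; the segment between the two visits is the pumpable y.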